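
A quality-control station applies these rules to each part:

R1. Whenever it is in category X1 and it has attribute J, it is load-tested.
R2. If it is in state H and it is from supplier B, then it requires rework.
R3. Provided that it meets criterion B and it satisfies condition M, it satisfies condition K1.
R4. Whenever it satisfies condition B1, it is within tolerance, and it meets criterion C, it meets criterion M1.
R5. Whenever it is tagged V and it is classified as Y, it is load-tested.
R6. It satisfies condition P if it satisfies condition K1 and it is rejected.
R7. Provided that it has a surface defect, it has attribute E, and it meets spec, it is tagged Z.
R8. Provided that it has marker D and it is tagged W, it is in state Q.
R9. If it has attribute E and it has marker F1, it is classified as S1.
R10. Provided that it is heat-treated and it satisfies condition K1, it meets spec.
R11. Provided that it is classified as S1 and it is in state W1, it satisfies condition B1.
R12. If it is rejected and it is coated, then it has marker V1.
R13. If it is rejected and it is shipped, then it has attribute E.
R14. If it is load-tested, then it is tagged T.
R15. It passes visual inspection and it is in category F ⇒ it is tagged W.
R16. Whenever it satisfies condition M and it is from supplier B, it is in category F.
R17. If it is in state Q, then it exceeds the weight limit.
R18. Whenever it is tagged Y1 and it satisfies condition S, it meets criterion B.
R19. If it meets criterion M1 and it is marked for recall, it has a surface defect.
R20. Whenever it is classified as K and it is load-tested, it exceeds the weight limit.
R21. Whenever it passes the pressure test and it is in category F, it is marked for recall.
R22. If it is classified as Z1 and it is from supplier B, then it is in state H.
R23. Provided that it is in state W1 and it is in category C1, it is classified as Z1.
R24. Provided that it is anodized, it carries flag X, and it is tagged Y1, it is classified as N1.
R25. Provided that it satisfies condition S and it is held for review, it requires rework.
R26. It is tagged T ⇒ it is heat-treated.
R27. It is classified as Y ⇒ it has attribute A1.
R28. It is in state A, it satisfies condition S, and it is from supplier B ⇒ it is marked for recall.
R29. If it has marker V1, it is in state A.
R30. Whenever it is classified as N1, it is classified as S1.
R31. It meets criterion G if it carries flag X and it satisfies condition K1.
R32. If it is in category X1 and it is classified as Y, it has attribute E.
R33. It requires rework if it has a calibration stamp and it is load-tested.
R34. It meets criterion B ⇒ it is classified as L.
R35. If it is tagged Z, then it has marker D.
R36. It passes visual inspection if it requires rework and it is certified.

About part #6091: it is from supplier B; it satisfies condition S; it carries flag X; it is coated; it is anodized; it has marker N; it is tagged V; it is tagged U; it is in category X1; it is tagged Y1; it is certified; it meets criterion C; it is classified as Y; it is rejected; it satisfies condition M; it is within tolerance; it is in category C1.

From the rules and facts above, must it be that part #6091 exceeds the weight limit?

Forward chaining from the given facts derives: is load-tested, has marker V1, is tagged T, is in category F, meets criterion B, is classified as N1, is heat-treated, has attribute A1, is in state A, is classified as S1, has attribute E, is classified as L, satisfies condition K1, satisfies condition P, meets spec, is marked for recall, meets criterion G.
Rules concluding "it exceeds the weight limit": R17 needs "it is in state Q"; R20 needs "it is classified as K" — none of these are established.

No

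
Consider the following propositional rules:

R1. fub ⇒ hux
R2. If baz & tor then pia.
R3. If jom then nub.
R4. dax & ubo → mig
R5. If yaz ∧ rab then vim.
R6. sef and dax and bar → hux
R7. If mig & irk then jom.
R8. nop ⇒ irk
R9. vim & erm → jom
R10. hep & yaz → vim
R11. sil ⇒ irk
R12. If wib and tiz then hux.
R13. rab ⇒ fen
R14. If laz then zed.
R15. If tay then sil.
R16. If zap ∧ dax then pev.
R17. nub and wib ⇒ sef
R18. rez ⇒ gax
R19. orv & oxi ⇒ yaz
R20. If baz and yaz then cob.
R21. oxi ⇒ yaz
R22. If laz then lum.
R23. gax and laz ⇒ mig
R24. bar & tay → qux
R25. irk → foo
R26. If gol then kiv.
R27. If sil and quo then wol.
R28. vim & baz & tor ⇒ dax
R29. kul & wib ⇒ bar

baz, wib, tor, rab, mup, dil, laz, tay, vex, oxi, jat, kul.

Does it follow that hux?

No

Forward chaining from the given facts derives: pia, fen, zed, sil, yaz, lum, bar, vim, irk, cob, qux, foo, dax.
Rules concluding hux: R1 needs fub; R6 needs sef; R12 needs tiz — none of these are established.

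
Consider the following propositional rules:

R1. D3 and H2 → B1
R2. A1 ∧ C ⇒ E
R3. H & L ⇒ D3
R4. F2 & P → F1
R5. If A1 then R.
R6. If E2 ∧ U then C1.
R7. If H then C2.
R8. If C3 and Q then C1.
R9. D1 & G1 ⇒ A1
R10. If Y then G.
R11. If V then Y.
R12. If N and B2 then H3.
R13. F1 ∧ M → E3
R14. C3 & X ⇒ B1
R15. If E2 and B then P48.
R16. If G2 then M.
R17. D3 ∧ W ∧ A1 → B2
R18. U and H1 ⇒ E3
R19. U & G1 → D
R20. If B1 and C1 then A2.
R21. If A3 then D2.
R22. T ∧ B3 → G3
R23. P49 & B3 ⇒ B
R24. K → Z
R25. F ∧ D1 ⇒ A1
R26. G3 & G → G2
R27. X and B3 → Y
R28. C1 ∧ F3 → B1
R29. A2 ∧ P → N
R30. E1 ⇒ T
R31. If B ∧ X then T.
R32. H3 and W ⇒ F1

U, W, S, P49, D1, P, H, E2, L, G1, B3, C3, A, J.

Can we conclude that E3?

No

Forward chaining from the given facts derives: D3, C1, C2, A1, B2, D, B, R, P48.
Rules concluding E3: R13 needs F1; R18 needs H1 — none of these are established.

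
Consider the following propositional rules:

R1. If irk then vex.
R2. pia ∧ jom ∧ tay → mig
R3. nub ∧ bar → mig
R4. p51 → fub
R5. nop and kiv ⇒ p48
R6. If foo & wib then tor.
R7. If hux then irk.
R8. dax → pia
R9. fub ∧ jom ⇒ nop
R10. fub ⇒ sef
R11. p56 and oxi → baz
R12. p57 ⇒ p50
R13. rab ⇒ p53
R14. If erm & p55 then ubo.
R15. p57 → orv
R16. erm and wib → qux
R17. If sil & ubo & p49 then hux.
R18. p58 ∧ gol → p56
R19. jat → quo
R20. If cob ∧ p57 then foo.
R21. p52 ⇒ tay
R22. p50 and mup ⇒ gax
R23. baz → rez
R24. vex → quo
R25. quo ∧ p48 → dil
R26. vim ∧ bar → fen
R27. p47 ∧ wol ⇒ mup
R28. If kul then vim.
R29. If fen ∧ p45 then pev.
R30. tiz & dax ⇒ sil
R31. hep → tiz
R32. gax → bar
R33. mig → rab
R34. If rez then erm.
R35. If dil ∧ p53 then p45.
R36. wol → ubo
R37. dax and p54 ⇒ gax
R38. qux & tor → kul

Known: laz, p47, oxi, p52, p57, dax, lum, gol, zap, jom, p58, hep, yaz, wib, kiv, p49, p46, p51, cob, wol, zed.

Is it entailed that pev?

fub  (by R4: p51)
pia  (by R8: dax)
nop  (by R9: fub, jom)
p50  (by R12: p57)
p56  (by R18: p58, gol)
foo  (by R20: cob, p57)
tay  (by R21: p52)
mup  (by R27: p47, wol)
tiz  (by R31: hep)
ubo  (by R36: wol)
mig  (by R2: pia, jom, tay)
p48  (by R5: nop, kiv)
tor  (by R6: foo, wib)
baz  (by R11: p56, oxi)
gax  (by R22: p50, mup)
rez  (by R23: baz)
sil  (by R30: tiz, dax)
bar  (by R32: gax)
rab  (by R33: mig)
erm  (by R34: rez)
p53  (by R13: rab)
qux  (by R16: erm, wib)
hux  (by R17: sil, ubo, p49)
kul  (by R38: qux, tor)
irk  (by R7: hux)
vim  (by R28: kul)
vex  (by R1: irk)
quo  (by R24: vex)
dil  (by R25: quo, p48)
fen  (by R26: vim, bar)
p45  (by R35: dil, p53)
pev  (by R29: fen, p45)

Yes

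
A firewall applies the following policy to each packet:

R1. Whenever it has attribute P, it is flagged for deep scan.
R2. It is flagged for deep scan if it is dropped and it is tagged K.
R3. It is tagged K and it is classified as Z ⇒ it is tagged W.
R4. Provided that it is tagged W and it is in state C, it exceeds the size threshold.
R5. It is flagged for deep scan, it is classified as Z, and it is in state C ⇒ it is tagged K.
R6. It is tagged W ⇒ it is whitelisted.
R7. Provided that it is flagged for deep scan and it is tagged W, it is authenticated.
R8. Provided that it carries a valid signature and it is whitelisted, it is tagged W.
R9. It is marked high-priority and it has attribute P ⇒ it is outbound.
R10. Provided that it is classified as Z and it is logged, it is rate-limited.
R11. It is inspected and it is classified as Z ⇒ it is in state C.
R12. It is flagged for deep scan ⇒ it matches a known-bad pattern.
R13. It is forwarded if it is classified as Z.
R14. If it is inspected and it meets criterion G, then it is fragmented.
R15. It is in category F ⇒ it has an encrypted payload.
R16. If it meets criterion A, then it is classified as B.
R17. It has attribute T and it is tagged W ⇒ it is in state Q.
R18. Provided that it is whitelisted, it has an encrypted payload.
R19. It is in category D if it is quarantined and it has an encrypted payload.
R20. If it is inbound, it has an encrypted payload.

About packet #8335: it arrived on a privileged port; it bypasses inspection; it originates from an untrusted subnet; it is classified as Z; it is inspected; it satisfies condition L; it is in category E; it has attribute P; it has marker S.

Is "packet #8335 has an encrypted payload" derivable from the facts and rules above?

By R1 (it has attribute P): it is flagged for deep scan.
By R11 (it is inspected, it is classified as Z): it is in state C.
By R5 (it is flagged for deep scan, it is classified as Z, it is in state C): it is tagged K.
By R3 (it is tagged K, it is classified as Z): it is tagged W.
By R6 (it is tagged W): it is whitelisted.
By R18 (it is whitelisted): it has an encrypted payload.

Yes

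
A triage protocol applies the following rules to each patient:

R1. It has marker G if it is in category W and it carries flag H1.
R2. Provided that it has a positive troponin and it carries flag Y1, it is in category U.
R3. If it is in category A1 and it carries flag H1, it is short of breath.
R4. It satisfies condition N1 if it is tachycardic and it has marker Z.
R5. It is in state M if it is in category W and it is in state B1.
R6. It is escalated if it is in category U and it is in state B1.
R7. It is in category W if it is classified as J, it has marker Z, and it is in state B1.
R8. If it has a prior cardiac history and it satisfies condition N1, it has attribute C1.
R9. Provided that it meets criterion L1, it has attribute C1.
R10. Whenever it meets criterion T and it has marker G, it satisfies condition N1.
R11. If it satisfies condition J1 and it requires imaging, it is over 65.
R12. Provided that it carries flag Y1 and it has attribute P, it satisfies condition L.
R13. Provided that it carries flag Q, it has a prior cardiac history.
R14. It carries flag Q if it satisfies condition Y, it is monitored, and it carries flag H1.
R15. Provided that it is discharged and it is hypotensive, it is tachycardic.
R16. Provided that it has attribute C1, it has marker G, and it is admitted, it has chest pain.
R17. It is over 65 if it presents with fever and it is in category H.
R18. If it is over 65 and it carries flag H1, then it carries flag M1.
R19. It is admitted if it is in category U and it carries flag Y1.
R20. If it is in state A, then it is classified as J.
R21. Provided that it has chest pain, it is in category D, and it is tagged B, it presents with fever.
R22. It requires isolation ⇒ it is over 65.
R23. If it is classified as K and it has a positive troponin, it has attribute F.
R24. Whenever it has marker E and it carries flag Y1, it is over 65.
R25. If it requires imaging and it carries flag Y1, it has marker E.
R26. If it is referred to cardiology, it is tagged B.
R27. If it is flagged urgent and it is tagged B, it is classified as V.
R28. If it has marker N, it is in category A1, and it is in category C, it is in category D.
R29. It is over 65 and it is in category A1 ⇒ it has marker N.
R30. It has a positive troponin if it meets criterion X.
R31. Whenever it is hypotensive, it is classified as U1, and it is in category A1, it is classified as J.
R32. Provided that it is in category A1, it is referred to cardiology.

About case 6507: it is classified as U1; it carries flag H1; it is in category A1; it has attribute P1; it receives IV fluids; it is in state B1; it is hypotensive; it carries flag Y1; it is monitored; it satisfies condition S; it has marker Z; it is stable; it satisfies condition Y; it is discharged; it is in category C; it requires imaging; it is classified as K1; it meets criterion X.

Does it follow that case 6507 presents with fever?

Yes

By R14 (it satisfies condition Y, it is monitored, it carries flag H1): it carries flag Q.
By R15 (it is discharged, it is hypotensive): it is tachycardic.
By R25 (it requires imaging, it carries flag Y1): it has marker E.
By R30 (it meets criterion X): it has a positive troponin.
By R31 (it is hypotensive, it is classified as U1, it is in category A1): it is classified as J.
By R32 (it is in category A1): it is referred to cardiology.
By R2 (it has a positive troponin, it carries flag Y1): it is in category U.
By R4 (it is tachycardic, it has marker Z): it satisfies condition N1.
By R7 (it is classified as J, it has marker Z, it is in state B1): it is in category W.
By R13 (it carries flag Q): it has a prior cardiac history.
By R19 (it is in category U, it carries flag Y1): it is admitted.
By R24 (it has marker E, it carries flag Y1): it is over 65.
By R26 (it is referred to cardiology): it is tagged B.
By R29 (it is over 65, it is in category A1): it has marker N.
By R1 (it is in category W, it carries flag H1): it has marker G.
By R8 (it has a prior cardiac history, it satisfies condition N1): it has attribute C1.
By R16 (it has attribute C1, it has marker G, it is admitted): it has chest pain.
By R28 (it has marker N, it is in category A1, it is in category C): it is in category D.
By R21 (it has chest pain, it is in category D, it is tagged B): it presents with fever.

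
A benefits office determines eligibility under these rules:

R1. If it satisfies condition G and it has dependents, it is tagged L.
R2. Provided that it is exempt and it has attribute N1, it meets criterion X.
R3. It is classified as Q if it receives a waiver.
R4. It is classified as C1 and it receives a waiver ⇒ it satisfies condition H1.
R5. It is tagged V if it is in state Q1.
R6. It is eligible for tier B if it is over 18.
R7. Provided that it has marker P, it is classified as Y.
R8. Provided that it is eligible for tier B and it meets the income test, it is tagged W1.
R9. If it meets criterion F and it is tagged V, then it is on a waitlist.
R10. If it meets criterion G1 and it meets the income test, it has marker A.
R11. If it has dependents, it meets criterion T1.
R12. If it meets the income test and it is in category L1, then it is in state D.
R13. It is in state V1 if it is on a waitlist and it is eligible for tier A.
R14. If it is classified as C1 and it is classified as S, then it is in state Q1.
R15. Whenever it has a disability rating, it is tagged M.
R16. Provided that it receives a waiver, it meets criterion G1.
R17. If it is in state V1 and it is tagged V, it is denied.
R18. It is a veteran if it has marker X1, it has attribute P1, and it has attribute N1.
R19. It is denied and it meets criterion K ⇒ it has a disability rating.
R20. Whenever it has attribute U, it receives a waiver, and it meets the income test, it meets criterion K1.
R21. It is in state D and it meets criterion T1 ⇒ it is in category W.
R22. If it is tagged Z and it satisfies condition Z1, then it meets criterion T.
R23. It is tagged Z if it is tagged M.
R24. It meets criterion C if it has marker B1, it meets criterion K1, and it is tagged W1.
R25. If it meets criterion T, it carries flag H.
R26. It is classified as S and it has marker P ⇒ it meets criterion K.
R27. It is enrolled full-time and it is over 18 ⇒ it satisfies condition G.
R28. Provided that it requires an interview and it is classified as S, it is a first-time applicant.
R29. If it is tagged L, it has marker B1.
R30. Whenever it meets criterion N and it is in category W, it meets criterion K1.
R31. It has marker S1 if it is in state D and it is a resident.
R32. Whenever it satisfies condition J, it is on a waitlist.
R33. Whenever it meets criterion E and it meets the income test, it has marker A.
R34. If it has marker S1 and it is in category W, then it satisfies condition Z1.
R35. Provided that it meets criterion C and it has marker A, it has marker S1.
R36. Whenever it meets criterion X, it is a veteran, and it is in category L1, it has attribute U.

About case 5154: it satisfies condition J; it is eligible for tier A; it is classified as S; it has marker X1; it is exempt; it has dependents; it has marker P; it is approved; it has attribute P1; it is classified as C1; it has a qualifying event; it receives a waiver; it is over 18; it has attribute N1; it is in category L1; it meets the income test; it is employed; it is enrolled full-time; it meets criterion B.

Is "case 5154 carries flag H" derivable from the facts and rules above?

By R2 (it is exempt, it has attribute N1): it meets criterion X.
By R6 (it is over 18): it is eligible for tier B.
By R8 (it is eligible for tier B, it meets the income test): it is tagged W1.
By R11 (it has dependents): it meets criterion T1.
By R12 (it meets the income test, it is in category L1): it is in state D.
By R14 (it is classified as C1, it is classified as S): it is in state Q1.
By R16 (it receives a waiver): it meets criterion G1.
By R18 (it has marker X1, it has attribute P1, it has attribute N1): it is a veteran.
By R21 (it is in state D, it meets criterion T1): it is in category W.
By R26 (it is classified as S, it has marker P): it meets criterion K.
By R27 (it is enrolled full-time, it is over 18): it satisfies condition G.
By R32 (it satisfies condition J): it is on a waitlist.
By R36 (it meets criterion X, it is a veteran, it is in category L1): it has attribute U.
By R1 (it satisfies condition G, it has dependents): it is tagged L.
By R5 (it is in state Q1): it is tagged V.
By R10 (it meets criterion G1, it meets the income test): it has marker A.
By R13 (it is on a waitlist, it is eligible for tier A): it is in state V1.
By R17 (it is in state V1, it is tagged V): it is denied.
By R19 (it is denied, it meets criterion K): it has a disability rating.
By R20 (it has attribute U, it receives a waiver, it meets the income test): it meets criterion K1.
By R29 (it is tagged L): it has marker B1.
By R15 (it has a disability rating): it is tagged M.
By R23 (it is tagged M): it is tagged Z.
By R24 (it has marker B1, it meets criterion K1, it is tagged W1): it meets criterion C.
By R35 (it meets criterion C, it has marker A): it has marker S1.
By R34 (it has marker S1, it is in category W): it satisfies condition Z1.
By R22 (it is tagged Z, it satisfies condition Z1): it meets criterion T.
By R25 (it meets criterion T): it carries flag H.

Yes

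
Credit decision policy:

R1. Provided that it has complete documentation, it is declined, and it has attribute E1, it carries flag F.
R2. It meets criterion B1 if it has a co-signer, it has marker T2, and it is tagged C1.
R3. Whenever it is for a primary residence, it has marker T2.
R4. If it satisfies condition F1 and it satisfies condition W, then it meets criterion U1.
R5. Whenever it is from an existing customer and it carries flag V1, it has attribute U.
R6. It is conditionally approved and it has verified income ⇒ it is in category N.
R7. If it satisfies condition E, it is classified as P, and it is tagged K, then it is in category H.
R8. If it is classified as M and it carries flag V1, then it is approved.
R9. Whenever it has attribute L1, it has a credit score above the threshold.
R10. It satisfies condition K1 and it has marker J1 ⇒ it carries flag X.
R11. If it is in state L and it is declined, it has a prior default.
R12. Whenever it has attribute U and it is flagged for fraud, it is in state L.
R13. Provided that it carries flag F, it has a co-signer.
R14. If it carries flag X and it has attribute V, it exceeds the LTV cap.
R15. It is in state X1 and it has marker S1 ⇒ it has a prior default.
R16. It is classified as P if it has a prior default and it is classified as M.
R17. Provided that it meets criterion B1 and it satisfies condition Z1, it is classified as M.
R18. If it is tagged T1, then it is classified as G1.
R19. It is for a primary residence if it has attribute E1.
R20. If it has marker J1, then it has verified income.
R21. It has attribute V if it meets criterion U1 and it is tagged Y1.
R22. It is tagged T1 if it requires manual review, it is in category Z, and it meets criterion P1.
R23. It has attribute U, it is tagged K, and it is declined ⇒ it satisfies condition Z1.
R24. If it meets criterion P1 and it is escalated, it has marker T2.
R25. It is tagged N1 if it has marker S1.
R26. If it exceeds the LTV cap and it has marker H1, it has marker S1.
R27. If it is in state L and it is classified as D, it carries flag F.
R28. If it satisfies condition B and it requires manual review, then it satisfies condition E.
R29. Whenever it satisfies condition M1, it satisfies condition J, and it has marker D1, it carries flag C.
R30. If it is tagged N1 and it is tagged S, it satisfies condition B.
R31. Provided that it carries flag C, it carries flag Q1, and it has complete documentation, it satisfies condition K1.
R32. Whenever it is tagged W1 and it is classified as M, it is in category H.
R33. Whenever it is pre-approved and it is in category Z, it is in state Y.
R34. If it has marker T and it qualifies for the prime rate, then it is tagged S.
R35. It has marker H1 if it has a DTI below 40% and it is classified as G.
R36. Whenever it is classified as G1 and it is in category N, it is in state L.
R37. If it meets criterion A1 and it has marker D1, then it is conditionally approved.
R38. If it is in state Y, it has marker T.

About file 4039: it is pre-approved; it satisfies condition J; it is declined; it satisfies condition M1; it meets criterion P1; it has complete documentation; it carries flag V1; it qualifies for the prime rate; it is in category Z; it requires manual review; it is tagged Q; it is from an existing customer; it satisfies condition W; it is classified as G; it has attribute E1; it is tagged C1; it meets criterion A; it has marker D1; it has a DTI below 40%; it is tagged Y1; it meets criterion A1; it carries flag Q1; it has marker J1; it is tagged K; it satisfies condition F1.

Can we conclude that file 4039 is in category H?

Yes

By R1 (it has complete documentation, it is declined, it has attribute E1): it carries flag F.
By R4 (it satisfies condition F1, it satisfies condition W): it meets criterion U1.
By R5 (it is from an existing customer, it carries flag V1): it has attribute U.
By R13 (it carries flag F): it has a co-signer.
By R19 (it has attribute E1): it is for a primary residence.
By R20 (it has marker J1): it has verified income.
By R21 (it meets criterion U1, it is tagged Y1): it has attribute V.
By R22 (it requires manual review, it is in category Z, it meets criterion P1): it is tagged T1.
By R23 (it has attribute U, it is tagged K, it is declined): it satisfies condition Z1.
By R29 (it satisfies condition M1, it satisfies condition J, it has marker D1): it carries flag C.
By R31 (it carries flag C, it carries flag Q1, it has complete documentation): it satisfies condition K1.
By R33 (it is pre-approved, it is in category Z): it is in state Y.
By R35 (it has a DTI below 40%, it is classified as G): it has marker H1.
By R37 (it meets criterion A1, it has marker D1): it is conditionally approved.
By R38 (it is in state Y): it has marker T.
By R3 (it is for a primary residence): it has marker T2.
By R6 (it is conditionally approved, it has verified income): it is in category N.
By R10 (it satisfies condition K1, it has marker J1): it carries flag X.
By R14 (it carries flag X, it has attribute V): it exceeds the LTV cap.
By R18 (it is tagged T1): it is classified as G1.
By R26 (it exceeds the LTV cap, it has marker H1): it has marker S1.
By R34 (it has marker T, it qualifies for the prime rate): it is tagged S.
By R36 (it is classified as G1, it is in category N): it is in state L.
By R2 (it has a co-signer, it has marker T2, it is tagged C1): it meets criterion B1.
By R11 (it is in state L, it is declined): it has a prior default.
By R17 (it meets criterion B1, it satisfies condition Z1): it is classified as M.
By R25 (it has marker S1): it is tagged N1.
By R30 (it is tagged N1, it is tagged S): it satisfies condition B.
By R16 (it has a prior default, it is classified as M): it is classified as P.
By R28 (it satisfies condition B, it requires manual review): it satisfies condition E.
By R7 (it satisfies condition E, it is classified as P, it is tagged K): it is in category H.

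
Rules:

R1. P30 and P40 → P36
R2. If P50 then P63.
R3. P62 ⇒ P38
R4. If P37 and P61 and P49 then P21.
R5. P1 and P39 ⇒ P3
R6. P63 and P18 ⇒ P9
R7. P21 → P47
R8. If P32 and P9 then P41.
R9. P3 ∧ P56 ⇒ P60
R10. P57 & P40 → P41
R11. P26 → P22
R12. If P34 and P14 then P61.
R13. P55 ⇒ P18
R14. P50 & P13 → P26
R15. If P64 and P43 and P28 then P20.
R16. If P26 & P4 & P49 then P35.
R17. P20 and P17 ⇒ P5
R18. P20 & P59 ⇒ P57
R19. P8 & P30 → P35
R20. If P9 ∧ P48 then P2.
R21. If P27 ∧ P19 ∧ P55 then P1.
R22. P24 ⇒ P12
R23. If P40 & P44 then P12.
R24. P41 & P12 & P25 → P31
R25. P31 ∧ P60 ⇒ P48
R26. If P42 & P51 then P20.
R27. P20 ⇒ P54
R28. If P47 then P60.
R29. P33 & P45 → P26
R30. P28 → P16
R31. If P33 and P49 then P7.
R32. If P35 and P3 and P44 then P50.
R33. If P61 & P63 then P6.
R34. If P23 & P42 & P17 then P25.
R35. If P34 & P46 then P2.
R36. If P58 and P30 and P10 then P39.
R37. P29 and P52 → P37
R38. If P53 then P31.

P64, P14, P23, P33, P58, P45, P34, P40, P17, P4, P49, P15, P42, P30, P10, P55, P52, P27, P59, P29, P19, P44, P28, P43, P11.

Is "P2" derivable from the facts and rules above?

Yes

P61  (by R12: P34, P14)
P18  (by R13: P55)
P20  (by R15: P64, P43, P28)
P57  (by R18: P20, P59)
P1  (by R21: P27, P19, P55)
P12  (by R23: P40, P44)
P26  (by R29: P33, P45)
P25  (by R34: P23, P42, P17)
P39  (by R36: P58, P30, P10)
P37  (by R37: P29, P52)
P21  (by R4: P37, P61, P49)
P3  (by R5: P1, P39)
P47  (by R7: P21)
P41  (by R10: P57, P40)
P35  (by R16: P26, P4, P49)
P31  (by R24: P41, P12, P25)
P60  (by R28: P47)
P50  (by R32: P35, P3, P44)
P63  (by R2: P50)
P9  (by R6: P63, P18)
P48  (by R25: P31, P60)
P2  (by R20: P9, P48)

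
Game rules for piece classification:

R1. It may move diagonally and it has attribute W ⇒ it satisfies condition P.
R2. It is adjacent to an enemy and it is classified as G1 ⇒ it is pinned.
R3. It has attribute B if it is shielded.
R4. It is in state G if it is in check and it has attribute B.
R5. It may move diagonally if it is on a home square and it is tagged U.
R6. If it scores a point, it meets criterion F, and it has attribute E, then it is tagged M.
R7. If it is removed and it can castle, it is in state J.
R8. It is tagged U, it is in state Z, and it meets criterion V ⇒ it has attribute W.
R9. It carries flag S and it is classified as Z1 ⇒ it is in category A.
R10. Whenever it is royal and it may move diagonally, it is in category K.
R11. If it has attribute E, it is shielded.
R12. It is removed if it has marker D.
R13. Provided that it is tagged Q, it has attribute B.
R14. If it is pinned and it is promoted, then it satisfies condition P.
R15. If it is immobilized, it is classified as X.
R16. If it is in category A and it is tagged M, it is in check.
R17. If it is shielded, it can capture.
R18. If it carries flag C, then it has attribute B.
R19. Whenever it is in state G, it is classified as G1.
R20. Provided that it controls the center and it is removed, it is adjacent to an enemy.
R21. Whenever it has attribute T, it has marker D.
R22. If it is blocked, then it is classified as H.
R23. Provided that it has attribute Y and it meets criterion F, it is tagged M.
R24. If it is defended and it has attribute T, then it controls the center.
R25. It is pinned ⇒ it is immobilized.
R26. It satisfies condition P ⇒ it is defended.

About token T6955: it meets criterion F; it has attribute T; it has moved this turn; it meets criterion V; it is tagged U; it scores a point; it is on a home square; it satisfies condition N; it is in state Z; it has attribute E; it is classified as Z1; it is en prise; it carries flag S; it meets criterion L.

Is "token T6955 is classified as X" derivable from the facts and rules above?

By R5 (it is on a home square, it is tagged U): it may move diagonally.
By R6 (it scores a point, it meets criterion F, it has attribute E): it is tagged M.
By R8 (it is tagged U, it is in state Z, it meets criterion V): it has attribute W.
By R9 (it carries flag S, it is classified as Z1): it is in category A.
By R11 (it has attribute E): it is shielded.
By R16 (it is in category A, it is tagged M): it is in check.
By R21 (it has attribute T): it has marker D.
By R1 (it may move diagonally, it has attribute W): it satisfies condition P.
By R3 (it is shielded): it has attribute B.
By R4 (it is in check, it has attribute B): it is in state G.
By R12 (it has marker D): it is removed.
By R19 (it is in state G): it is classified as G1.
By R26 (it satisfies condition P): it is defended.
By R24 (it is defended, it has attribute T): it controls the center.
By R20 (it controls the center, it is removed): it is adjacent to an enemy.
By R2 (it is adjacent to an enemy, it is classified as G1): it is pinned.
By R25 (it is pinned): it is immobilized.
By R15 (it is immobilized): it is classified as X.

Yes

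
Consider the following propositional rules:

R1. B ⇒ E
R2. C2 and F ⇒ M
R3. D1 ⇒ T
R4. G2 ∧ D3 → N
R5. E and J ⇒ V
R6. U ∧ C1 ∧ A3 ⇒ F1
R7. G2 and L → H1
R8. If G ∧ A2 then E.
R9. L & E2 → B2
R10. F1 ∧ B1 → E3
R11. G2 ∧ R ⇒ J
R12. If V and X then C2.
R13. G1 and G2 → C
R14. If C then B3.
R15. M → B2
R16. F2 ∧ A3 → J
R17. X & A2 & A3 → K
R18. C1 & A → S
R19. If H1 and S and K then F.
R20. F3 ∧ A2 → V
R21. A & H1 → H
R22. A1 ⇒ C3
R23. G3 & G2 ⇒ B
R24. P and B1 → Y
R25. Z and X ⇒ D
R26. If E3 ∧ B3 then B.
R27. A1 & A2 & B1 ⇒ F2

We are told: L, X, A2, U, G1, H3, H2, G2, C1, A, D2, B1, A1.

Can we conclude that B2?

Forward chaining from the given facts derives: H1, C, B3, S, H, C3, F2.
Rules concluding B2: R9 needs E2; R15 needs M — none of these are established.

No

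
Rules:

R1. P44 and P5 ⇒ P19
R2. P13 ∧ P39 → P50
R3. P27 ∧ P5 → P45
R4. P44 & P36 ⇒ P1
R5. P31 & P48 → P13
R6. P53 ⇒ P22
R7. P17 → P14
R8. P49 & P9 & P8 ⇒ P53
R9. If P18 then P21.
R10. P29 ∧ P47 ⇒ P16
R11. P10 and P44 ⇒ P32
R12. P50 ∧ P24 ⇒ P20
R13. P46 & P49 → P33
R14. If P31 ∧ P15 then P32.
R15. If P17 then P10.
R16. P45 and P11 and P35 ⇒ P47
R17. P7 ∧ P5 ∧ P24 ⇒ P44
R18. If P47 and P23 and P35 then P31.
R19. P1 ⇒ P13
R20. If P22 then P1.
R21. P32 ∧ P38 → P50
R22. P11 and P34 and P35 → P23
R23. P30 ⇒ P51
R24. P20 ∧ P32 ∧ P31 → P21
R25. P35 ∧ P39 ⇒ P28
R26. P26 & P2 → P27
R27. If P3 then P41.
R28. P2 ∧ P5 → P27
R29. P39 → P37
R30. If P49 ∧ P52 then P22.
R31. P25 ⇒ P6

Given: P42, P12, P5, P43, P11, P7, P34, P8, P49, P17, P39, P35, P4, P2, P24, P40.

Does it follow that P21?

Forward chaining from the given facts derives: P14, P10, P44, P23, P28, P27, P37, P19, P45, P32, P47, P31.
Rules concluding P21: R9 needs P18; R24 needs P20 — none of these are established.

No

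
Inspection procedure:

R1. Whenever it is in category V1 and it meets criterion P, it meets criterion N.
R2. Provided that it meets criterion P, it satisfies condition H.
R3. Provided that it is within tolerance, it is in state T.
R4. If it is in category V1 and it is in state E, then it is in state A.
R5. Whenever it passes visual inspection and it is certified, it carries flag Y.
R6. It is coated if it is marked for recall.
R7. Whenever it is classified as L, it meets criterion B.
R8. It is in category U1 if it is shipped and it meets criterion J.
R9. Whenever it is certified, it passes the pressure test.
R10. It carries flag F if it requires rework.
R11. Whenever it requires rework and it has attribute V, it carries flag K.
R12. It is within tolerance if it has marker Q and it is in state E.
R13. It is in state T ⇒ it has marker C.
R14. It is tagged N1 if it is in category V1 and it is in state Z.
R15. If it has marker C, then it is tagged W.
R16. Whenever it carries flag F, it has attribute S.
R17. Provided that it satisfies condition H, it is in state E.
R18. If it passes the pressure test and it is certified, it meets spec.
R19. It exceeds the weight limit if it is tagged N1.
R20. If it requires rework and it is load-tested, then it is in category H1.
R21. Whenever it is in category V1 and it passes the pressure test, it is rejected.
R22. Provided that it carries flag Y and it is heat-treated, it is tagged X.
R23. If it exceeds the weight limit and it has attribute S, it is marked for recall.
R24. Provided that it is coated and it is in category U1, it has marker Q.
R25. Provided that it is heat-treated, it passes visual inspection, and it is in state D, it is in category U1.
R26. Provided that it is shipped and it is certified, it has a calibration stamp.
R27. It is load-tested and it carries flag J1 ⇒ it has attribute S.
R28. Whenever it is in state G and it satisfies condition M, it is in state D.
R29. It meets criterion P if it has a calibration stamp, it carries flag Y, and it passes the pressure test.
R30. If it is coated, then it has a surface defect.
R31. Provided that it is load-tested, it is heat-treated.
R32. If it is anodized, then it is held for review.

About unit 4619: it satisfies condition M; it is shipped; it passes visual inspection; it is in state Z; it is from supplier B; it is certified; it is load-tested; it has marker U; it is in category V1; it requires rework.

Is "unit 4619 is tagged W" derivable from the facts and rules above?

Forward chaining from the given facts derives: carries flag Y, passes the pressure test, carries flag F, is tagged N1, has attribute S, meets spec, exceeds the weight limit, is in category H1, is rejected, is marked for recall, has a calibration stamp, meets criterion P, is heat-treated, meets criterion N, satisfies condition H, is coated, is in state E, is tagged X, has a surface defect, is in state A.
The only rule concluding "it is tagged W" is R15, which needs "it has marker C"; that is never established.

No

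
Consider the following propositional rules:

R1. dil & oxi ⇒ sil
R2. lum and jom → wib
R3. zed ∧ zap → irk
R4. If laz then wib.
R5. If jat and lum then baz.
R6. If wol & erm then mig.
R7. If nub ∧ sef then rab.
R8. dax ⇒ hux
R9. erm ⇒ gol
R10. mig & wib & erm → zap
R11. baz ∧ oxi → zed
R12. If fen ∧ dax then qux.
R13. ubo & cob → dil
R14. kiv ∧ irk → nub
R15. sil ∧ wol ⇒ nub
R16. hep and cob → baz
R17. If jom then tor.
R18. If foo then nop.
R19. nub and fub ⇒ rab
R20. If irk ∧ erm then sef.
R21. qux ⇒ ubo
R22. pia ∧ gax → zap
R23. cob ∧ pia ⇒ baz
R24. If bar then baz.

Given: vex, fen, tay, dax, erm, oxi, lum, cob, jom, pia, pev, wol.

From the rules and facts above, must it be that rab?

wib  (by R2: lum, jom)
mig  (by R6: wol, erm)
zap  (by R10: mig, wib, erm)
qux  (by R12: fen, dax)
ubo  (by R21: qux)
baz  (by R23: cob, pia)
zed  (by R11: baz, oxi)
dil  (by R13: ubo, cob)
sil  (by R1: dil, oxi)
irk  (by R3: zed, zap)
nub  (by R15: sil, wol)
sef  (by R20: irk, erm)
rab  (by R7: nub, sef)

Yes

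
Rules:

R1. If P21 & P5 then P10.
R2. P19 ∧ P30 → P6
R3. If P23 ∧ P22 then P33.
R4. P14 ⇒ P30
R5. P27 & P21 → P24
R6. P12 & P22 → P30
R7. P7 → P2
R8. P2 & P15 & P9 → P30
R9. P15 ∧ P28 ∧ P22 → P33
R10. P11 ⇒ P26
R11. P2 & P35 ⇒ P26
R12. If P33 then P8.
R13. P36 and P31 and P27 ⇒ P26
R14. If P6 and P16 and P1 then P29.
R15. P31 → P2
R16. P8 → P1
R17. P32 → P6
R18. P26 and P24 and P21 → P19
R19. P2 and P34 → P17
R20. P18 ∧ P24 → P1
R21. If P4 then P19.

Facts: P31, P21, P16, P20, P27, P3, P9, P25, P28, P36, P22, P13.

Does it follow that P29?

Forward chaining from the given facts derives: P24, P26, P2, P19.
The only rule concluding P29 is R14, which needs P6; that is never established.

No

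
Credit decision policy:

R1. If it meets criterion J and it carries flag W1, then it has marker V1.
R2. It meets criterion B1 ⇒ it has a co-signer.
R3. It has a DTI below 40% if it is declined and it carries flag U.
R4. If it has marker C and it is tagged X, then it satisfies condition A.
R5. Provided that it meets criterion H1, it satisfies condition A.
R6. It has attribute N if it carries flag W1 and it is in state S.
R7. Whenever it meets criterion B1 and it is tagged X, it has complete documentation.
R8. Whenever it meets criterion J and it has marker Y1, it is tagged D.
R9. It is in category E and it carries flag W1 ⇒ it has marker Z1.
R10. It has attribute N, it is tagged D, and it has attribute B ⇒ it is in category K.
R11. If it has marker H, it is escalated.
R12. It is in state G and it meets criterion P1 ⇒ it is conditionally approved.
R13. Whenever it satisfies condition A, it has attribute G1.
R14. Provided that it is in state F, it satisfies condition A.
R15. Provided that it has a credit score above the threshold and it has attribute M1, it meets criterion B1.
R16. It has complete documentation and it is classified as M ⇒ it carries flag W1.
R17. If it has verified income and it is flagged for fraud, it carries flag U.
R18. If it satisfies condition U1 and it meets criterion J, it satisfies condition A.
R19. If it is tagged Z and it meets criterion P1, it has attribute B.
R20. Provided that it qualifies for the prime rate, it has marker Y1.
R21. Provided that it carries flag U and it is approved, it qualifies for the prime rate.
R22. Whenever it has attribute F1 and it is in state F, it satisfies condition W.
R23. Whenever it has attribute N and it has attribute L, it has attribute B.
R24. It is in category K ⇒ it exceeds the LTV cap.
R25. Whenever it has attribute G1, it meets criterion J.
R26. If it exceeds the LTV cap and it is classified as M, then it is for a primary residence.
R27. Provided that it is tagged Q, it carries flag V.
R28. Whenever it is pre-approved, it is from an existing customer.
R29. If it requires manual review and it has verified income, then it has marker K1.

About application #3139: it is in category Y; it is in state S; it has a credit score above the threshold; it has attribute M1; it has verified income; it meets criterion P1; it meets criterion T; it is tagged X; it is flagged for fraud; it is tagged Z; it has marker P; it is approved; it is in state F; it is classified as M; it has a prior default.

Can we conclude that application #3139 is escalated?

Forward chaining from the given facts derives: satisfies condition A, meets criterion B1, carries flag U, has attribute B, qualifies for the prime rate, has a co-signer, has complete documentation, has attribute G1, carries flag W1, has marker Y1, meets criterion J, has marker V1, has attribute N, is tagged D, is in category K, exceeds the LTV cap, is for a primary residence.
The only rule concluding "it is escalated" is R11, which needs "it has marker H"; that is never established.

No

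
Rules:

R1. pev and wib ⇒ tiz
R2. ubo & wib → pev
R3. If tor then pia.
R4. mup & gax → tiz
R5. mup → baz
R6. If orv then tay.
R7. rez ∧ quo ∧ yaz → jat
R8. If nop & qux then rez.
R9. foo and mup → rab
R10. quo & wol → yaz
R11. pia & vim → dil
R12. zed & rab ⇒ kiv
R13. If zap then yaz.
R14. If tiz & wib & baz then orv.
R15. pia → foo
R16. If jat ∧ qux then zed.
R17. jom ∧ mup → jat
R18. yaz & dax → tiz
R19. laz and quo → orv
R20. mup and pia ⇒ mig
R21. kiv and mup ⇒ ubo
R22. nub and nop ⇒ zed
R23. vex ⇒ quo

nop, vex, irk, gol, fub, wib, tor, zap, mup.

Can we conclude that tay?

No

Forward chaining from the given facts derives: pia, baz, yaz, foo, mig, quo, rab.
The only rule concluding tay is R6, which needs orv; that is never established.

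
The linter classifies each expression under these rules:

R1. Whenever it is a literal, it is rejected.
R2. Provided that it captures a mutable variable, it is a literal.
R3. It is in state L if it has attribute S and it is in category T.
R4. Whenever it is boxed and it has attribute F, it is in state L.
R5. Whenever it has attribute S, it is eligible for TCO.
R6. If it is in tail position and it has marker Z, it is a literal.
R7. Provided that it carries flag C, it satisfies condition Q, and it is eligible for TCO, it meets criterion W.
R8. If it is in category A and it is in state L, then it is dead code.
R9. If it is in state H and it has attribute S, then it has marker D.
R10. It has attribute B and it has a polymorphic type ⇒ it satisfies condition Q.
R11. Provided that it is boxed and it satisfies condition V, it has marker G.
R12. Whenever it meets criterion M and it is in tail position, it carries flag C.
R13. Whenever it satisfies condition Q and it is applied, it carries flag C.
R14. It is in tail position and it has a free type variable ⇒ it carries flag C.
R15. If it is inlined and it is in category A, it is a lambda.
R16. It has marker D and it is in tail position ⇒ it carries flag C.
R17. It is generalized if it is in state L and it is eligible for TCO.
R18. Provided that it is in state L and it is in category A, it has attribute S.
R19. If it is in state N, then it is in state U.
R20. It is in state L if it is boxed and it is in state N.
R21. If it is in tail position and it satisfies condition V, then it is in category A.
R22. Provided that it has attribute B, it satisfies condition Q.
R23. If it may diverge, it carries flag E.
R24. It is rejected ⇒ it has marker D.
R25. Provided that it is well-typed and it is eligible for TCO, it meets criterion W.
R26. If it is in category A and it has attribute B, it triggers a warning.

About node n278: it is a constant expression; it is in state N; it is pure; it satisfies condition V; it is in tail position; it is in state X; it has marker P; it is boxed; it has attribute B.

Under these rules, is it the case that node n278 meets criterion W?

No

Forward chaining from the given facts derives: has marker G, is in state U, is in state L, is in category A, satisfies condition Q, triggers a warning, is dead code, has attribute S, is eligible for TCO, is generalized.
Rules concluding "it meets criterion W": R7 needs "it carries flag C"; R25 needs "it is well-typed" — none of these are established.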